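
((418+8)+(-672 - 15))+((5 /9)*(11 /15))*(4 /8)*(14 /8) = -56299 /216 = -260.64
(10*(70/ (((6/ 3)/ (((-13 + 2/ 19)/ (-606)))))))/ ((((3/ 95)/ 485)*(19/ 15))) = 519859375/ 5757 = 90300.40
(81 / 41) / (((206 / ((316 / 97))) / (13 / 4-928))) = -28.89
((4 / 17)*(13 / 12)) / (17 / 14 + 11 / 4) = 364 / 5661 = 0.06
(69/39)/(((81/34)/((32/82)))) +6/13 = 32438/43173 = 0.75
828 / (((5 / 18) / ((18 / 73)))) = 268272 / 365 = 734.99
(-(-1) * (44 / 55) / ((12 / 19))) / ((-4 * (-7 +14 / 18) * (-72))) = -19 / 26880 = -0.00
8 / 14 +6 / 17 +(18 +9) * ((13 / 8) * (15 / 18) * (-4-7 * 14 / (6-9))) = 998695 / 952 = 1049.05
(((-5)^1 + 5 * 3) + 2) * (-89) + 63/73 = -77901/73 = -1067.14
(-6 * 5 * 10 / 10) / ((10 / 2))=-6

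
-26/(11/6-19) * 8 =1248/103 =12.12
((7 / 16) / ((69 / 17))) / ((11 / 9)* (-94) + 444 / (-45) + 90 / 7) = -12495 / 12971264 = -0.00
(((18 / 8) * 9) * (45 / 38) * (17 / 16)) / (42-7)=12393 / 17024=0.73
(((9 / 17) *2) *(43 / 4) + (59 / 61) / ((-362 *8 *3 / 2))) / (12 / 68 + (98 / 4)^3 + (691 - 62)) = 51273401 / 69081361923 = 0.00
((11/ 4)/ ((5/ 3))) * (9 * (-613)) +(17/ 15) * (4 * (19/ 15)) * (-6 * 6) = -930977/ 100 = -9309.77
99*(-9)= -891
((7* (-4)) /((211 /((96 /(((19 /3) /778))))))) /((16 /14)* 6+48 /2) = -609952 /12027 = -50.72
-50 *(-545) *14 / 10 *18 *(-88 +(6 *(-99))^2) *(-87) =-21074188489200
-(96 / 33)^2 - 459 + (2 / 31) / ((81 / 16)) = -142025821 / 303831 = -467.45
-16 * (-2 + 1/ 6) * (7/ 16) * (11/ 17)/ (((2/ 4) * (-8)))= -847/ 408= -2.08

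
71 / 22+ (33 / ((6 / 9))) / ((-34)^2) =83165 / 25432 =3.27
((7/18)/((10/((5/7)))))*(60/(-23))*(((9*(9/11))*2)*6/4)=-405/253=-1.60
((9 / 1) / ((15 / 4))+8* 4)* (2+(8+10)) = 688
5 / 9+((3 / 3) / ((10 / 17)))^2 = 3101 / 900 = 3.45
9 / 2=4.50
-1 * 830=-830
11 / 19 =0.58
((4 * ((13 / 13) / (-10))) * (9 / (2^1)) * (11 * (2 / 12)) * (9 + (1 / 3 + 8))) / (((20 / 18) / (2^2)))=-5148 / 25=-205.92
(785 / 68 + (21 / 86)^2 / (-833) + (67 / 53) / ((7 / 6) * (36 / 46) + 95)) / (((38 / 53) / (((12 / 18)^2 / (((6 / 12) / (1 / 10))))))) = 8494754281 / 5928672429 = 1.43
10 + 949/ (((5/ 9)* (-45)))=-699/ 25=-27.96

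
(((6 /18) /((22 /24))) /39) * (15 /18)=10 /1287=0.01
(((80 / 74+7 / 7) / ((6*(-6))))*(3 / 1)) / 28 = -11 / 1776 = -0.01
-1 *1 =-1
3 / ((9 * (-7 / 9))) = -3 / 7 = -0.43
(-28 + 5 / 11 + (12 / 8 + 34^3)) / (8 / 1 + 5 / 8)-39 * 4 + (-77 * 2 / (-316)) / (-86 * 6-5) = 4397.96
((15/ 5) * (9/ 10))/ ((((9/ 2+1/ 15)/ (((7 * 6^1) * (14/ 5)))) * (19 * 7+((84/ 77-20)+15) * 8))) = 174636/ 255505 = 0.68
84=84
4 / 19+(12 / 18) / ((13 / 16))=764 / 741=1.03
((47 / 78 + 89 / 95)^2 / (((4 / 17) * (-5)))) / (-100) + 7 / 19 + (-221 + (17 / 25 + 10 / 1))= -23053872549967 / 109816200000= -209.93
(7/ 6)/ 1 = 7/ 6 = 1.17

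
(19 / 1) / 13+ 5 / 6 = 179 / 78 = 2.29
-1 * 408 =-408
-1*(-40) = 40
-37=-37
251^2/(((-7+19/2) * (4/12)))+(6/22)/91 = 378384021/5005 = 75601.20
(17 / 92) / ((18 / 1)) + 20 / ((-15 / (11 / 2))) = -12127 / 1656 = -7.32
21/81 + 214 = 5785/27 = 214.26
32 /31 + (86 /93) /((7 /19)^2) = 35750 /4557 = 7.85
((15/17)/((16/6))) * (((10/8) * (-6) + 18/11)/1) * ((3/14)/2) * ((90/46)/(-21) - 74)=207743535/13487936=15.40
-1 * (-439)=439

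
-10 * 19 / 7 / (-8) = 95 / 28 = 3.39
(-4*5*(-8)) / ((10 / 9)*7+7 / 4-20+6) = -5760 / 161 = -35.78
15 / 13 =1.15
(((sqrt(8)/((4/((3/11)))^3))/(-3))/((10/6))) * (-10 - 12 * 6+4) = 1053 * sqrt(2)/106480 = 0.01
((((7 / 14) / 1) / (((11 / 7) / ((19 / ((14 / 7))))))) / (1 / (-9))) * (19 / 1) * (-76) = 432117 / 11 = 39283.36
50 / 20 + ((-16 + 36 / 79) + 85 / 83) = -157633 / 13114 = -12.02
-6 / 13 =-0.46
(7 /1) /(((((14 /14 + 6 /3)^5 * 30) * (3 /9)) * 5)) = 7 /12150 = 0.00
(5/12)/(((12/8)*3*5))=1/54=0.02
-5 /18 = -0.28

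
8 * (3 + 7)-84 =-4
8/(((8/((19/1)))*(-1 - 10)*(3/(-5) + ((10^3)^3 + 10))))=-95/55000000517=-0.00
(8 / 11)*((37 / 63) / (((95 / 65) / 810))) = 236.72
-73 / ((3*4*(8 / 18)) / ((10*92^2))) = -1158510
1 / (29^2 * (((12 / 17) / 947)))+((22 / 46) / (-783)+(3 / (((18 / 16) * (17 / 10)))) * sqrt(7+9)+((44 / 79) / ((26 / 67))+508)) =18867445340443 / 36472619196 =517.30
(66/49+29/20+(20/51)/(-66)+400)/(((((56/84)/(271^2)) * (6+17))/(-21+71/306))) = -62011763037312833/1547740656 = -40065990.90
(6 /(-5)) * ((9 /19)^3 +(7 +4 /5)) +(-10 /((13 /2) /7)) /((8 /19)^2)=-2504976833 /35666800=-70.23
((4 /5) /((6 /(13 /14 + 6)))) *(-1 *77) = -1067 /15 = -71.13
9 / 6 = 3 / 2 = 1.50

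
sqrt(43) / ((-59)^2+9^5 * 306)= sqrt(43) / 18072475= 0.00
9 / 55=0.16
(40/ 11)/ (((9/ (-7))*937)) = -280/ 92763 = -0.00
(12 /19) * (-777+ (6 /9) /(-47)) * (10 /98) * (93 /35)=-40755948 /306299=-133.06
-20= -20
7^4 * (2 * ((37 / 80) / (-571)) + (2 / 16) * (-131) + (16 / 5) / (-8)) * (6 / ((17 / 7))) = -9660108969 / 97070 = -99516.94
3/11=0.27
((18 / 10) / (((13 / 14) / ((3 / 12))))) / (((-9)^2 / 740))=518 / 117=4.43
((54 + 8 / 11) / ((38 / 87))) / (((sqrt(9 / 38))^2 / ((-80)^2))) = 111731200 / 33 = 3385793.94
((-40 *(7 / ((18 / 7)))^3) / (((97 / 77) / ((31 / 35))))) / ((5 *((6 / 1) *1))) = -40118309 / 2121390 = -18.91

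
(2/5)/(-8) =-1/20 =-0.05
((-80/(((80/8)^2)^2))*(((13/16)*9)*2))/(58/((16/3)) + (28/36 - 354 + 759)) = -1053/3749875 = -0.00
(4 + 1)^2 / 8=3.12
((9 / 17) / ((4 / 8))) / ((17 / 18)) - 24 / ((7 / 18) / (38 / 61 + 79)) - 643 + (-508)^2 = 31160275275 / 123403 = 252508.25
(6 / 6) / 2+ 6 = 13 / 2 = 6.50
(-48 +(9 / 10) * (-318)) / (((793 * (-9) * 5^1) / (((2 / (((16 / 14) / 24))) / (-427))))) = -1114 / 1209325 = -0.00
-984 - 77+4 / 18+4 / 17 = -162263 / 153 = -1060.54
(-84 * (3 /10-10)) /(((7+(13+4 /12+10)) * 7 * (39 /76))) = 44232 /5915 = 7.48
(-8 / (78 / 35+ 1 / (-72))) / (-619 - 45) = 2520 / 463223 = 0.01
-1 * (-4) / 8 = 1 / 2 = 0.50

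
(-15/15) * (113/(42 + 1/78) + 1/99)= -7751/2871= -2.70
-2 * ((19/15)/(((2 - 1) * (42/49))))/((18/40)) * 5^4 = -332500/81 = -4104.94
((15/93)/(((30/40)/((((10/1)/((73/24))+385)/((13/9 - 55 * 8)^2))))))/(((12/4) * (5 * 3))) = 340140/35254844767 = 0.00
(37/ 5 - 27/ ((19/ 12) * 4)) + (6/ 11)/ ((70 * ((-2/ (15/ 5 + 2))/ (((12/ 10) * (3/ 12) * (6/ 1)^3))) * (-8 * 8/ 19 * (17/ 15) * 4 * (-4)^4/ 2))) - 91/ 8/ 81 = 494610173333/ 165032017920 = 3.00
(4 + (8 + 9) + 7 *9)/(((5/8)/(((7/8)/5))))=588/25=23.52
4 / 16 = 0.25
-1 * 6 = -6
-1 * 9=-9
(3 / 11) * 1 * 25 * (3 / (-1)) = -225 / 11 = -20.45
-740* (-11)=8140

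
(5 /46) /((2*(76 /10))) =25 /3496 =0.01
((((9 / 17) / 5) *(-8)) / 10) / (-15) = 12 / 2125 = 0.01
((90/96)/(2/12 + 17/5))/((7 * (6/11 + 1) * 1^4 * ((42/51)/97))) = 240075/83888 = 2.86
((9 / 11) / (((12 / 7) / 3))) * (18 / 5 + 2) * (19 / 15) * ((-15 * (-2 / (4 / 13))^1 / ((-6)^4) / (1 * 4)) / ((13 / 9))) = 931 / 7040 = 0.13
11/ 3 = 3.67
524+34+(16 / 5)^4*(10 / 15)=1177322 / 1875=627.91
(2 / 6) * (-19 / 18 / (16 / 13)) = -247 / 864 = -0.29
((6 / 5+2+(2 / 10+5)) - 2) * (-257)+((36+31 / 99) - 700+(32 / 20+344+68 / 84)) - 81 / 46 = -313016173 / 159390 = -1963.84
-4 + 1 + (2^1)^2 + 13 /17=30 /17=1.76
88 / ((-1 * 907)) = -88 / 907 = -0.10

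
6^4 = 1296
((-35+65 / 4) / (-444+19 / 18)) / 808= 675 / 12884368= 0.00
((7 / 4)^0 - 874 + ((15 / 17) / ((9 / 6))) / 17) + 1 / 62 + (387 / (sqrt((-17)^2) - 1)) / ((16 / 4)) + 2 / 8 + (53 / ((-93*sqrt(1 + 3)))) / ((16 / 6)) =-496978951 / 573376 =-866.76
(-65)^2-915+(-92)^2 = 11774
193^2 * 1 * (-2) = -74498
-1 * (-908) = 908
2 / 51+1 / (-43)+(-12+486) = 1039517 / 2193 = 474.02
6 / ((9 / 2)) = 4 / 3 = 1.33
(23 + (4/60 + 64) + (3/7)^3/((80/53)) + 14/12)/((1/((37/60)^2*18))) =9949427909/16464000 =604.31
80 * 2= 160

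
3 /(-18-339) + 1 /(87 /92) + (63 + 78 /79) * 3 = 157861264 /817887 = 193.01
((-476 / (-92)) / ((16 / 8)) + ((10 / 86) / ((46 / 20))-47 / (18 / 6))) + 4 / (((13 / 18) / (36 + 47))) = 446.66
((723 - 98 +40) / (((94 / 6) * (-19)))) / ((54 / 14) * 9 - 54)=49 / 423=0.12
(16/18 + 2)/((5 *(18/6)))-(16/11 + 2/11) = -2144/1485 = -1.44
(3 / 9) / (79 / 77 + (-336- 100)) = -77 / 100479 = -0.00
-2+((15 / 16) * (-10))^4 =7722.76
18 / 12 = 1.50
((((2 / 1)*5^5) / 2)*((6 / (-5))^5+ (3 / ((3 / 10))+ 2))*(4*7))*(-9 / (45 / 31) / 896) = -230361 / 40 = -5759.02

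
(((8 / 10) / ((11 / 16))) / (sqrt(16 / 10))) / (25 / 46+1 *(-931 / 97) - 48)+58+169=227 - 71392 *sqrt(10) / 14001735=226.98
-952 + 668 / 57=-53596 / 57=-940.28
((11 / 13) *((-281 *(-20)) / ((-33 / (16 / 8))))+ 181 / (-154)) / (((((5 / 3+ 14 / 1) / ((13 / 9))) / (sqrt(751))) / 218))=-159393.24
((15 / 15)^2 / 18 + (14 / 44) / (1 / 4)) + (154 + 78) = 233.33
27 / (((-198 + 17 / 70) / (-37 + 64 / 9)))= 4.08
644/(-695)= -644/695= -0.93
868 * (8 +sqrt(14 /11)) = 868 * sqrt(154) /11 +6944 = 7923.24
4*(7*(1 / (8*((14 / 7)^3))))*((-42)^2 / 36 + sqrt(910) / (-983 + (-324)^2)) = 7*sqrt(910) / 1663888 + 343 / 16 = 21.44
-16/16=-1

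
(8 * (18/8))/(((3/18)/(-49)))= -5292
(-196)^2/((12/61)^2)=8934121/9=992680.11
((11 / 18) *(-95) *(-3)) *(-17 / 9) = -17765 / 54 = -328.98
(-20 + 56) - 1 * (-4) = 40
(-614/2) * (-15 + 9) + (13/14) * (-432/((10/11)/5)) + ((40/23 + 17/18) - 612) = -2821499/2898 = -973.60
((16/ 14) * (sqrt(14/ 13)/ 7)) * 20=160 * sqrt(182)/ 637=3.39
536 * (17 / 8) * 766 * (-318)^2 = 88228060776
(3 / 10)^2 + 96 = 9609 / 100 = 96.09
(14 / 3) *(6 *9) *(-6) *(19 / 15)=-9576 / 5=-1915.20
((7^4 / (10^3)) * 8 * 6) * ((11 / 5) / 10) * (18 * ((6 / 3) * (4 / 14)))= 814968 / 3125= 260.79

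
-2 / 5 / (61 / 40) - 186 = -11362 / 61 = -186.26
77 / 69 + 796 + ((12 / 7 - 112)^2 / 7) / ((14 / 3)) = 193741745 / 165669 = 1169.45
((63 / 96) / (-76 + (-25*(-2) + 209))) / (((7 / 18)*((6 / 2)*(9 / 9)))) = 3 / 976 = 0.00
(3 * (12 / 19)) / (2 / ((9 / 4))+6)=162 / 589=0.28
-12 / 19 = -0.63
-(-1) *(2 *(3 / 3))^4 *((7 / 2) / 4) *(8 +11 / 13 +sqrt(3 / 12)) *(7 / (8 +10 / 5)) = 91.59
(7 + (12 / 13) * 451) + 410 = 10833 / 13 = 833.31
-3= -3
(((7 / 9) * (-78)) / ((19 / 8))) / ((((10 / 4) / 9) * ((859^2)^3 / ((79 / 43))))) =-690144 / 1641160455333710715485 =-0.00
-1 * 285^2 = -81225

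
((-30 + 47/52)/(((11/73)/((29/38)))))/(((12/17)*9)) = -54451357/2347488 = -23.20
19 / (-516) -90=-46459 / 516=-90.04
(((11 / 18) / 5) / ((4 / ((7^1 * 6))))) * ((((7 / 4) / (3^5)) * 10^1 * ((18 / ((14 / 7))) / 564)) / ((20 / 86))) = 23177 / 3654720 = 0.01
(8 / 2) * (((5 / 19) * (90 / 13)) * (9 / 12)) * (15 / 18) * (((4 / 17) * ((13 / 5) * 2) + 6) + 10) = 329400 / 4199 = 78.45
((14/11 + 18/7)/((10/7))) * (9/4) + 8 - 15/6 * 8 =-327/55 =-5.95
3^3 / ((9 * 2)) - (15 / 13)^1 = 9 / 26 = 0.35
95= 95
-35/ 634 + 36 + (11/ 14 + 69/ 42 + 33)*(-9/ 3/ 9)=321337/ 13314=24.14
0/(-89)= 0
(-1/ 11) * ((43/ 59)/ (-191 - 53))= 43/ 158356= 0.00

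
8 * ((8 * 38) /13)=2432 /13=187.08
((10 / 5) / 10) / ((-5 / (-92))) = 92 / 25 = 3.68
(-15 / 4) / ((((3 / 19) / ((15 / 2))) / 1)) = -1425 / 8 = -178.12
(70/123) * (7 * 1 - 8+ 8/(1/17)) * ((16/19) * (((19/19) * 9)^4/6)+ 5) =55411650/779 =71131.77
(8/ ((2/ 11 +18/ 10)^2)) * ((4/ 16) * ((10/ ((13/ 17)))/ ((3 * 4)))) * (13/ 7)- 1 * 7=-1489382/ 249501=-5.97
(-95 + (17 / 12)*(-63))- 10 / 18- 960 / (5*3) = -8957 / 36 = -248.81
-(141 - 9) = -132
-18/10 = -9/5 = -1.80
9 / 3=3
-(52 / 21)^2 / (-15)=0.41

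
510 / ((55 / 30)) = 3060 / 11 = 278.18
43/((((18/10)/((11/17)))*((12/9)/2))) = 2365/102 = 23.19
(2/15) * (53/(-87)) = -106/1305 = -0.08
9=9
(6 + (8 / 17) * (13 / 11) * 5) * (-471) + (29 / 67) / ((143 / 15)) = -673608327 / 162877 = -4135.69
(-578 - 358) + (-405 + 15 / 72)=-32179 / 24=-1340.79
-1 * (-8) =8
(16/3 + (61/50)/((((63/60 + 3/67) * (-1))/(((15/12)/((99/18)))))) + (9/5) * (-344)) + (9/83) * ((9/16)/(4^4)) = -16845498635971/27430318080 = -614.12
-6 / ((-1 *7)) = 6 / 7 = 0.86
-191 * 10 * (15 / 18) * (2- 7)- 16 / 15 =7957.27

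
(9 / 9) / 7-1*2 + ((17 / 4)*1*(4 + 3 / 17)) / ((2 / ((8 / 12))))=341 / 84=4.06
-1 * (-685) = 685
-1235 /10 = -247 /2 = -123.50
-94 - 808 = -902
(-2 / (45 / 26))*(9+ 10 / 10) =-104 / 9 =-11.56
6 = 6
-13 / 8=-1.62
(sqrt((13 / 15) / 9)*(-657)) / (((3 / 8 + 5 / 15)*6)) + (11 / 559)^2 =121 / 312481 - 292*sqrt(195) / 85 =-47.97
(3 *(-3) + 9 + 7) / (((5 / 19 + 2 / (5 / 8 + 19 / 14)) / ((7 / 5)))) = 103341 / 13415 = 7.70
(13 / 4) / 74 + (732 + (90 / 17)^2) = 65019565 / 85544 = 760.07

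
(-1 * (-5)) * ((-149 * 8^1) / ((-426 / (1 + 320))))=318860 / 71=4490.99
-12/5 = -2.40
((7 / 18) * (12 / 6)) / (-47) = -7 / 423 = -0.02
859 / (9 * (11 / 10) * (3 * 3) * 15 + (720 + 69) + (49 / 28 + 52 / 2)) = 3436 / 8613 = 0.40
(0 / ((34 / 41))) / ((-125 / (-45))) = 0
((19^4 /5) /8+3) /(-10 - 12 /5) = -130441 /496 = -262.99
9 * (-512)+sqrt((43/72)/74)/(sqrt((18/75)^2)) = -4608+25 * sqrt(1591)/2664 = -4607.63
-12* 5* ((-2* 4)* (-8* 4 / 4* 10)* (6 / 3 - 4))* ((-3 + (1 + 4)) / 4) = 38400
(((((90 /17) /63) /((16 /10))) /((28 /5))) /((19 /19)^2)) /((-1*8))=-125 /106624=-0.00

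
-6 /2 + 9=6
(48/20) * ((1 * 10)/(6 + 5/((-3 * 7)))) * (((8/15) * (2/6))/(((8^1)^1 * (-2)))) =-28/605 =-0.05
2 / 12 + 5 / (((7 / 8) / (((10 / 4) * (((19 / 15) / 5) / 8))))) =13 / 21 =0.62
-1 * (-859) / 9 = 859 / 9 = 95.44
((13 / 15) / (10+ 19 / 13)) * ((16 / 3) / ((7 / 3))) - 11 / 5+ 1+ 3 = 6173 / 3129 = 1.97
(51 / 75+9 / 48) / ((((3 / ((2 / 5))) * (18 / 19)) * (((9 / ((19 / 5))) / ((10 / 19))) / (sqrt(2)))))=6593 * sqrt(2) / 243000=0.04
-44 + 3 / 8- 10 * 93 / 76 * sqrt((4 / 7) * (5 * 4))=-349 / 8- 930 * sqrt(35) / 133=-84.99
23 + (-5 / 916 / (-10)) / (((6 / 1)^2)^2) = 54608257 / 2374272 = 23.00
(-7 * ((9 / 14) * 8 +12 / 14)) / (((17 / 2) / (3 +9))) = -1008 / 17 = -59.29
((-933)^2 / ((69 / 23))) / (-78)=-96721 / 26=-3720.04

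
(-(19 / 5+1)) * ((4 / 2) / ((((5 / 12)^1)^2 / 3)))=-20736 / 125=-165.89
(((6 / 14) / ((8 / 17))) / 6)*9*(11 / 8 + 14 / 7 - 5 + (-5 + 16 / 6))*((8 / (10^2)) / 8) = -969 / 17920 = -0.05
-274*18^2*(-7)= 621432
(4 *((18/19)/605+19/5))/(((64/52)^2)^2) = 1248087139/188334080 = 6.63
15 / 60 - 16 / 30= -17 / 60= -0.28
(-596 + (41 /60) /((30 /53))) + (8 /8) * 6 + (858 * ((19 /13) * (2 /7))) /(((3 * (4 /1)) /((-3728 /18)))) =-28444663 /4200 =-6772.54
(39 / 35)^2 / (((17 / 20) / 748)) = 1092.64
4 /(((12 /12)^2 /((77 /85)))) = 308 /85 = 3.62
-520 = -520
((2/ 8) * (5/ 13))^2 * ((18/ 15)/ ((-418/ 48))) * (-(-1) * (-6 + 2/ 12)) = 0.01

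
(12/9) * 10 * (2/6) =40/9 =4.44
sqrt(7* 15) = sqrt(105) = 10.25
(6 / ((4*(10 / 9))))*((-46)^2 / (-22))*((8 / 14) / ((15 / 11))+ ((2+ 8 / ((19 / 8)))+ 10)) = -74976228 / 36575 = -2049.93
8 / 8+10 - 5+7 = 13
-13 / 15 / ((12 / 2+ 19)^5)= -0.00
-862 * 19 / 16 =-8189 / 8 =-1023.62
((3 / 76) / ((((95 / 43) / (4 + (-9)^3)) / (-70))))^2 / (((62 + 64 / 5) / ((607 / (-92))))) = -1300799044321875 / 17936339872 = -72523.10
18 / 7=2.57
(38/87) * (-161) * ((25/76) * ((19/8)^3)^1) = -27607475/89088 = -309.89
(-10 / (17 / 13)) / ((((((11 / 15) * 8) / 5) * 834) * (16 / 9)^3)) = -1184625 / 851738624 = -0.00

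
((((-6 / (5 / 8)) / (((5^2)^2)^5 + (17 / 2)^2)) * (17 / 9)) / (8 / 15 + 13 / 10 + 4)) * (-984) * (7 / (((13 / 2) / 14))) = 59953152 / 123977661132906425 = 0.00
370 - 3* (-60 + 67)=349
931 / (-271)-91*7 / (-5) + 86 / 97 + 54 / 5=17829312 / 131435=135.65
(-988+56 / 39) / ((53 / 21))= -269332 / 689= -390.90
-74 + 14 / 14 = -73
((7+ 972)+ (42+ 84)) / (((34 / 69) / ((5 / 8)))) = 22425 / 16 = 1401.56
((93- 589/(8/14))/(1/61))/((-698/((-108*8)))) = -24711588/349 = -70806.84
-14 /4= -7 /2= -3.50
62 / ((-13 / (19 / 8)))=-589 / 52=-11.33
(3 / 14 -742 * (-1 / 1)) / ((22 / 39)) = 405249 / 308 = 1315.74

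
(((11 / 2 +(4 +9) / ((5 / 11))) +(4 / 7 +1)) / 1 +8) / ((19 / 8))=12228 / 665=18.39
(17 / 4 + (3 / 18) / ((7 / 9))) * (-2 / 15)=-25 / 42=-0.60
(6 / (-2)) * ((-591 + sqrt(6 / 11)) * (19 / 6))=11229 / 2 - 19 * sqrt(66) / 22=5607.48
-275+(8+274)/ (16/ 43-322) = -635896/ 2305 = -275.88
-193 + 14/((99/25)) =-18757/99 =-189.46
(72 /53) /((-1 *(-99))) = 8 /583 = 0.01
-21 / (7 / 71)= -213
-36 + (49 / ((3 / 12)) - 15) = 145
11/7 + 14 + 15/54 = 1997/126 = 15.85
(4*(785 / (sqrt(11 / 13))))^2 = 128174800 / 11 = 11652254.55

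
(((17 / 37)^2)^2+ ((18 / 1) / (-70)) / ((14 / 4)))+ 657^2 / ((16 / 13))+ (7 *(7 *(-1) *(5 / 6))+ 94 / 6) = 7729245925069691 / 22040133360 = 350689.62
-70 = -70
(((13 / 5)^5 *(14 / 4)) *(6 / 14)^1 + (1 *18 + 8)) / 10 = 1276379 / 62500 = 20.42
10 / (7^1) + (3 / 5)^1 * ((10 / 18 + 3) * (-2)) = -298 / 105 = -2.84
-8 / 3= -2.67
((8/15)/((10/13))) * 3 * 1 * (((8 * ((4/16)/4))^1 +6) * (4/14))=676/175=3.86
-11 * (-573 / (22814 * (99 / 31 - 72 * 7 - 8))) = -17763 / 32713202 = -0.00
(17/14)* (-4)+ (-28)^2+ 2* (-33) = 4992/7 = 713.14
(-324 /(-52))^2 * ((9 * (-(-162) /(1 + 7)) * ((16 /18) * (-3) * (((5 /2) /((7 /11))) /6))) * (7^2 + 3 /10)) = -2882004543 /4732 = -609045.76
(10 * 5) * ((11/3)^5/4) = 8284.52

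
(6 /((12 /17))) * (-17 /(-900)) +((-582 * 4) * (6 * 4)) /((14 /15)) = -754269977 /12600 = -59862.70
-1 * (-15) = 15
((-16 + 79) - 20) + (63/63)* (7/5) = 222/5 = 44.40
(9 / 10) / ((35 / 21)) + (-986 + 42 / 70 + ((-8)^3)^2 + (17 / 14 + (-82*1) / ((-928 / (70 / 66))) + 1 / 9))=2099417502607 / 8038800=261160.56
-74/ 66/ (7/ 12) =-148/ 77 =-1.92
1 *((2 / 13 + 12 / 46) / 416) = 31 / 31096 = 0.00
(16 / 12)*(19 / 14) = 38 / 21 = 1.81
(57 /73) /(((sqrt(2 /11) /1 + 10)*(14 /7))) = 1045 /26718 - 19*sqrt(22) /53436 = 0.04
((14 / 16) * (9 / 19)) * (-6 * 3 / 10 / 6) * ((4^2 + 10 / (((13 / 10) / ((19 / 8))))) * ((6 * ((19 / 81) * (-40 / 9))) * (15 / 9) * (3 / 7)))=19.04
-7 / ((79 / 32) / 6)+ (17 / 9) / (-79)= -12113 / 711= -17.04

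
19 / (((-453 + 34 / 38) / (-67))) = 24187 / 8590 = 2.82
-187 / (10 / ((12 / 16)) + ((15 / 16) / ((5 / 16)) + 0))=-561 / 49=-11.45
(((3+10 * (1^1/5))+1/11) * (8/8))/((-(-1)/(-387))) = -21672/11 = -1970.18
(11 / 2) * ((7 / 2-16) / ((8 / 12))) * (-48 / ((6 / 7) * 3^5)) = 1925 / 81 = 23.77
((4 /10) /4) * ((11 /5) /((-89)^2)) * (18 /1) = 99 /198025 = 0.00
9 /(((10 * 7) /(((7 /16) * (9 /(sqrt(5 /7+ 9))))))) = 81 * sqrt(119) /5440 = 0.16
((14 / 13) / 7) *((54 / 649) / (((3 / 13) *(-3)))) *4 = -48 / 649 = -0.07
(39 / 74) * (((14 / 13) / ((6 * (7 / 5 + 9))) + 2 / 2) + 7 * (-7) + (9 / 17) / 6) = -1651211 / 65416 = -25.24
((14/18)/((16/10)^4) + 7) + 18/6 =373015/36864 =10.12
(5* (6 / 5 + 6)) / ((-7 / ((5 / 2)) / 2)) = -180 / 7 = -25.71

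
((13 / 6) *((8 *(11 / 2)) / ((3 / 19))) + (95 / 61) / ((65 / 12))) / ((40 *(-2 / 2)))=-2155607 / 142740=-15.10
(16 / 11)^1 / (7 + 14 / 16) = 128 / 693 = 0.18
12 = 12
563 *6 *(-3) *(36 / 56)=-45603 / 7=-6514.71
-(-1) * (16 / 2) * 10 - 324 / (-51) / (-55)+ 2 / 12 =449087 / 5610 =80.05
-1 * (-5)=5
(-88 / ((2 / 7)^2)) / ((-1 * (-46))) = -539 / 23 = -23.43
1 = 1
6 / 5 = 1.20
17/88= 0.19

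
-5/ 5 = -1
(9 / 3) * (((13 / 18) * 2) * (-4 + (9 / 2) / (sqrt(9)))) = -65 / 6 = -10.83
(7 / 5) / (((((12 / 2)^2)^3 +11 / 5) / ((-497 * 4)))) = -0.06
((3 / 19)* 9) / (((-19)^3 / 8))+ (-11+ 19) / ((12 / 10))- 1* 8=-521932 / 390963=-1.33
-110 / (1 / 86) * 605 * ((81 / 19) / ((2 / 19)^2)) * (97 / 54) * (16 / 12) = -5274020950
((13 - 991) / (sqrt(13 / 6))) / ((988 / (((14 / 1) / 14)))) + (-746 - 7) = -753 - 489 * sqrt(78) / 6422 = -753.67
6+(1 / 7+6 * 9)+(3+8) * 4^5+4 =79297 / 7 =11328.14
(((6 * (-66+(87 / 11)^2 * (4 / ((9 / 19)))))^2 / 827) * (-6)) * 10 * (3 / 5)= -334825.40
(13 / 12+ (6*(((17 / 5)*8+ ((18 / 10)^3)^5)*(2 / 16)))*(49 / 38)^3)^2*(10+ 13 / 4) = 7035364872324722741732230323698989028813 / 4474216461181640625000000000000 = 1572423894.41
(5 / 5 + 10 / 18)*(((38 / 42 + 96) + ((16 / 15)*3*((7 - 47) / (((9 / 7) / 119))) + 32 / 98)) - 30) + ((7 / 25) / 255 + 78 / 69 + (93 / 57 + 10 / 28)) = -19293270523823 / 1053060750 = -18321.14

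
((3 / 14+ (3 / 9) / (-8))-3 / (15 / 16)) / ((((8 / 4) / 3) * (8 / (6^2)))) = -22887 / 1120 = -20.43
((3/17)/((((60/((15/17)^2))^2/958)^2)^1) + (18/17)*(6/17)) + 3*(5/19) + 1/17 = 176877920418745/144202857820352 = 1.23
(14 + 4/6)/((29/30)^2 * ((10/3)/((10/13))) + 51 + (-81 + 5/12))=-19800/34471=-0.57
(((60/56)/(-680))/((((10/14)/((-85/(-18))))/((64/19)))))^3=-8/185193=-0.00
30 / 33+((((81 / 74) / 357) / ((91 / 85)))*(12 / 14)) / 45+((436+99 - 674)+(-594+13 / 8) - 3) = -10648826943 / 14518504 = -733.47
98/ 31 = 3.16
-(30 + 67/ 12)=-427/ 12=-35.58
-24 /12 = -2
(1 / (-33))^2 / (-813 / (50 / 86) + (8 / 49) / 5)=-1225 / 1865403639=-0.00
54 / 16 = 3.38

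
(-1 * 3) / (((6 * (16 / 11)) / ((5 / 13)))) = -55 / 416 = -0.13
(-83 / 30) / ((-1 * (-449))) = -83 / 13470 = -0.01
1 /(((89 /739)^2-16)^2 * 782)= 298248146641 /59598692605975950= 0.00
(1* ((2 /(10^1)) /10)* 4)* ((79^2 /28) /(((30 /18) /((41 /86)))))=767643 /150500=5.10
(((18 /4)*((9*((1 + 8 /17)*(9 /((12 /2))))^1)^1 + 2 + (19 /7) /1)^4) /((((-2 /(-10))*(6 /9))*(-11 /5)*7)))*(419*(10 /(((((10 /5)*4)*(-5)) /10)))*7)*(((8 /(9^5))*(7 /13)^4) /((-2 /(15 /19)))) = -26316.83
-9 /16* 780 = -1755 /4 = -438.75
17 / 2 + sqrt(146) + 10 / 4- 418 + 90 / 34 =-392.27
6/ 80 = 3/ 40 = 0.08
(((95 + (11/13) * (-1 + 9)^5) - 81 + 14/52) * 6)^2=4682034767601/169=27704347737.28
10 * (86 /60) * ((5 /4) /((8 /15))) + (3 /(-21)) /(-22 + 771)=33.59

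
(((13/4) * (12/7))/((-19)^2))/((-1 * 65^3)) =-3/53382875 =-0.00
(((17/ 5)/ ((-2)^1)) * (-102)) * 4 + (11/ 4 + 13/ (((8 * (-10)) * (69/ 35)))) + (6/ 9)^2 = 11537551/ 16560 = 696.71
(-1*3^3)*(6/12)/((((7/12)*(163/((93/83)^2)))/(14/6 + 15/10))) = -0.68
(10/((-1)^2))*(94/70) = 94/7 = 13.43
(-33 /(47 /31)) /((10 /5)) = -1023 /94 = -10.88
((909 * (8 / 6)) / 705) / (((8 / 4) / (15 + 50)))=2626 / 47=55.87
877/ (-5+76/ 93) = -81561/ 389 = -209.67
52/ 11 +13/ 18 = 1079/ 198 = 5.45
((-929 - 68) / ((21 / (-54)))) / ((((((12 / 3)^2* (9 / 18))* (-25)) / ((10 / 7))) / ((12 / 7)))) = -53838 / 1715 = -31.39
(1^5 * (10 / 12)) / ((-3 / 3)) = -5 / 6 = -0.83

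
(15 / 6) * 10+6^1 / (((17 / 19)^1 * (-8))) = 1643 / 68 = 24.16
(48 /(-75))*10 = -32 /5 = -6.40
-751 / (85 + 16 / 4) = -751 / 89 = -8.44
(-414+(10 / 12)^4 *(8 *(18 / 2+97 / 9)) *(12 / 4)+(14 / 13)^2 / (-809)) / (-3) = 6149348045 / 99669609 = 61.70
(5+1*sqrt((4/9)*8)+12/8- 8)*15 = -45/2+20*sqrt(2) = 5.78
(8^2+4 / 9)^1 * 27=1740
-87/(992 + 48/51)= -1479/16880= -0.09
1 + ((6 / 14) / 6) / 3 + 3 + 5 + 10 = 799 / 42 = 19.02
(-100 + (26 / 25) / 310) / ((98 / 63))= -64.28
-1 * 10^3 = -1000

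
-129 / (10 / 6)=-387 / 5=-77.40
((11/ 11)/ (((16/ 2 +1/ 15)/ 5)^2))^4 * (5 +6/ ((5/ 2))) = 7408355712890625/ 45949729863572161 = 0.16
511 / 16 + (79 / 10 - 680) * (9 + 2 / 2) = -6689.06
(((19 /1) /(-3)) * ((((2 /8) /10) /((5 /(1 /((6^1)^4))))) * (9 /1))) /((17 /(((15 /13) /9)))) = -19 /11456640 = -0.00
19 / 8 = 2.38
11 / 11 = 1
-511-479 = -990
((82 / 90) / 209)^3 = 68921 / 831910105125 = 0.00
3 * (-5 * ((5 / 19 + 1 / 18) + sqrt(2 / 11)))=-15 * sqrt(22) / 11 - 545 / 114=-11.18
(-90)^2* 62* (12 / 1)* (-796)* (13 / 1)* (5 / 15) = -20787062400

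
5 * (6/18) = 5/3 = 1.67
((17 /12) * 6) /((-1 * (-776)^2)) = -17 /1204352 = -0.00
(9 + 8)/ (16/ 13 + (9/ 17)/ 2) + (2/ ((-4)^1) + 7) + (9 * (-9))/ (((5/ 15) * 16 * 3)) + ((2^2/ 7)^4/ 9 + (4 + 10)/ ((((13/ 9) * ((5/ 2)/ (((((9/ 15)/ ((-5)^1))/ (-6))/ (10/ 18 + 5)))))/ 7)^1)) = 119903760892571/ 9284306850000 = 12.91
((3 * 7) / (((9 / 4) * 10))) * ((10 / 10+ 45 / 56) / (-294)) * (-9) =101 / 1960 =0.05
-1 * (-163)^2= -26569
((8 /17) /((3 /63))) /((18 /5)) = 140 /51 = 2.75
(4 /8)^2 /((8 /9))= 9 /32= 0.28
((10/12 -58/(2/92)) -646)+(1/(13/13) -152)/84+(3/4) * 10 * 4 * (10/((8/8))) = -84419/28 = -3014.96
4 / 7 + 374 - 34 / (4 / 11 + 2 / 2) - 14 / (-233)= 8555366 / 24465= 349.70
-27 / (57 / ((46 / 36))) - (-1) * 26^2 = 25665 / 38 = 675.39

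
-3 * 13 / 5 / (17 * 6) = -13 / 170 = -0.08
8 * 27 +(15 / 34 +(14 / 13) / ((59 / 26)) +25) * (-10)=-43287 / 1003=-43.16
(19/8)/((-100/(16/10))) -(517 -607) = 44981/500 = 89.96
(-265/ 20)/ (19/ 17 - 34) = 901/ 2236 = 0.40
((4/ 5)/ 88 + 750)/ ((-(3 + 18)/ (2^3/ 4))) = -82501/ 1155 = -71.43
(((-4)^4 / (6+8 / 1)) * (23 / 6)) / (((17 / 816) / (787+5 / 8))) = 18550144 / 7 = 2650020.57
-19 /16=-1.19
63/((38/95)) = 315/2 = 157.50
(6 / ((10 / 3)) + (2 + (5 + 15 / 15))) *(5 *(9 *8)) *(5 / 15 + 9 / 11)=44688 / 11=4062.55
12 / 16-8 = -29 / 4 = -7.25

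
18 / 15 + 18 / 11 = 2.84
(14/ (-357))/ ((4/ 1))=-1/ 102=-0.01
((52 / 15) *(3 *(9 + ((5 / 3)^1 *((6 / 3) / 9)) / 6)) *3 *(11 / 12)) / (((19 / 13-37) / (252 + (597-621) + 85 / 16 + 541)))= -768402947 / 136080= -5646.70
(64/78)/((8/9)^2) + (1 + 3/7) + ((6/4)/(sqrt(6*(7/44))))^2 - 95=-8206/91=-90.18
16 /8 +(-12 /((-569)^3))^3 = 12503753207494543130923186 /6251876603747271565460729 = 2.00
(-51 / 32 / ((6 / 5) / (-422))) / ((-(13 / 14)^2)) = -878815 / 1352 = -650.01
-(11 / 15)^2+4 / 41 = -4061 / 9225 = -0.44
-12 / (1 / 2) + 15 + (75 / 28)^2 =-1431 / 784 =-1.83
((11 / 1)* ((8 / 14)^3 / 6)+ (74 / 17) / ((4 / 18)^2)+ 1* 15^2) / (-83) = -10967731 / 2903838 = -3.78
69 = 69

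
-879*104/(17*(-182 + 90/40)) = 365664/12223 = 29.92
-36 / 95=-0.38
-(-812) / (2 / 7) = 2842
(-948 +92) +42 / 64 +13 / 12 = -82009 / 96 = -854.26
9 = 9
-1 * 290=-290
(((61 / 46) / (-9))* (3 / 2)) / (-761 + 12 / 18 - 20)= 61 / 215372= 0.00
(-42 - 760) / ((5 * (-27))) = 5.94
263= 263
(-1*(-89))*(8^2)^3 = 23330816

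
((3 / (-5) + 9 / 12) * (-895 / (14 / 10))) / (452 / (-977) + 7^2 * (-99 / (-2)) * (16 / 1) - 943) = -2623245 / 1035822284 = -0.00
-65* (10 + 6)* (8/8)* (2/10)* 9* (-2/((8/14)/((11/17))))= 72072/17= 4239.53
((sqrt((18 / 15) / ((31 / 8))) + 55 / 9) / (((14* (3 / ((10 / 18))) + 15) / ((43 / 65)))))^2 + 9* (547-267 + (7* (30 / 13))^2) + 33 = 162712* sqrt(465) / 9675809559 + 2134179016440002 / 435411430155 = 4901.52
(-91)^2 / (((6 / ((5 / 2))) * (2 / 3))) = 41405 / 8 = 5175.62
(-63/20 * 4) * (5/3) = -21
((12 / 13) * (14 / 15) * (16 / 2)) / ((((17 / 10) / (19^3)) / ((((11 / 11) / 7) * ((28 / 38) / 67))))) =646912 / 14807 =43.69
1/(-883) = -0.00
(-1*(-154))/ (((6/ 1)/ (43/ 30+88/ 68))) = 107107/ 1530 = 70.00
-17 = -17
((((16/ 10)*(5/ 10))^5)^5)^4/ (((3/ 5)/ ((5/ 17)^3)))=1606938044258990275541962092341162602522202993782792835301376/ 186032334112839887999415477179247779826454234353150241076946258544921875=0.00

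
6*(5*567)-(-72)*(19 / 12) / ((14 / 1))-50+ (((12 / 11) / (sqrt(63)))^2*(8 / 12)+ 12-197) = 42645998 / 2541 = 16783.16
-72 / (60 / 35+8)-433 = -7487 / 17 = -440.41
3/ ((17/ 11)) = 33/ 17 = 1.94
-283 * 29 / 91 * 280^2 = -91918400 / 13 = -7070646.15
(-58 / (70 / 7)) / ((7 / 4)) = -116 / 35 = -3.31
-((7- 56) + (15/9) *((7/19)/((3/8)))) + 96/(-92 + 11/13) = 3127969/67545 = 46.31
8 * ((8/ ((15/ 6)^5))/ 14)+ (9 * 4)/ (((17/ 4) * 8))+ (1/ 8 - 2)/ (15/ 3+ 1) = 4719153/ 5950000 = 0.79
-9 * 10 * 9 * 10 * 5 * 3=-121500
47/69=0.68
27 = 27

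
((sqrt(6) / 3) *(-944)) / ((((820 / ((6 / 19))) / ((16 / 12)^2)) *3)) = -0.18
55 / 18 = 3.06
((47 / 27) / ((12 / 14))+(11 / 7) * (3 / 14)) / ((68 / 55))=516835 / 269892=1.91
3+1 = 4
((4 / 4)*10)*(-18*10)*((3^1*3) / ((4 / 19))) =-76950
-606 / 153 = -202 / 51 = -3.96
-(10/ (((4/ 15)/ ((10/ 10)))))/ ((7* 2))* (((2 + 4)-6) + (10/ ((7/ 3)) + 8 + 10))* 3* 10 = -87750/ 49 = -1790.82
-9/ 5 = -1.80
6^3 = 216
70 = 70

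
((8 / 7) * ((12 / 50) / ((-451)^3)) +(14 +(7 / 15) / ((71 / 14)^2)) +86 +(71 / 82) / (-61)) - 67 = 977532894570633277 / 29618663462168550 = 33.00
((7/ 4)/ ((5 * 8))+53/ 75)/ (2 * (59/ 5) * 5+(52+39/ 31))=55831/ 12741600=0.00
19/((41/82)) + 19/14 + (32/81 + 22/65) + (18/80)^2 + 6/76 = 9012486689/224078400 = 40.22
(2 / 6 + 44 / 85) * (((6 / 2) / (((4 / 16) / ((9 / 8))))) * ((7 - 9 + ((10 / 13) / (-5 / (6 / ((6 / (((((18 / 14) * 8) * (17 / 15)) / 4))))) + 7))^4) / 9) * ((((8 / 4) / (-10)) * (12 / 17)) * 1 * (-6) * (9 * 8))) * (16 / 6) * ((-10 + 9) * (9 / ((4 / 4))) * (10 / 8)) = 2323854277636144477824 / 497620515793035635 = 4669.93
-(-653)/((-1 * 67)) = -653/67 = -9.75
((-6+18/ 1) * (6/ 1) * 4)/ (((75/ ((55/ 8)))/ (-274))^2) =4542098/ 25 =181683.92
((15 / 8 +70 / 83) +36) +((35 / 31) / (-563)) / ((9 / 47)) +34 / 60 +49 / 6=24740396821 / 521495640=47.44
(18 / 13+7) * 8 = 872 / 13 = 67.08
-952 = -952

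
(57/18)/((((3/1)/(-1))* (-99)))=0.01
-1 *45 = -45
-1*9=-9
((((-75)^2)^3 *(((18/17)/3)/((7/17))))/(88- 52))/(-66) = -19775390625/308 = -64205813.72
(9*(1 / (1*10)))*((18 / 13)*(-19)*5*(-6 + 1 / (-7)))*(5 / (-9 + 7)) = -330885 / 182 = -1818.05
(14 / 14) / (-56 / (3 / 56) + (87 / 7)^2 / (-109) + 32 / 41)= -0.00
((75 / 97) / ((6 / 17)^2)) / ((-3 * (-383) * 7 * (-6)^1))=-7225 / 56172312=-0.00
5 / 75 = 1 / 15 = 0.07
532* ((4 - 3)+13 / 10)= 6118 / 5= 1223.60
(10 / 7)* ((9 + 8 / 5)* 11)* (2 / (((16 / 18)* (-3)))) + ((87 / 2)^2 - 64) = 47693 / 28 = 1703.32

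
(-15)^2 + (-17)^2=514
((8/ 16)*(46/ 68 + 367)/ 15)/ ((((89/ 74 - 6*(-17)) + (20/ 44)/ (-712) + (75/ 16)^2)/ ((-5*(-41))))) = 44007757376/ 2192539487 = 20.07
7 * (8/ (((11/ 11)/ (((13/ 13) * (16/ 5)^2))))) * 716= 10264576/ 25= 410583.04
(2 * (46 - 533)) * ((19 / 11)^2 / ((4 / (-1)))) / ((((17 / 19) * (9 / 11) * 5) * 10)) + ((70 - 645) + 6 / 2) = -92927267 / 168300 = -552.15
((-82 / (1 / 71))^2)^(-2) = 0.00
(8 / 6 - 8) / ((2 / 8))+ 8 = -56 / 3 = -18.67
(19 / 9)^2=361 / 81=4.46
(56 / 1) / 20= 14 / 5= 2.80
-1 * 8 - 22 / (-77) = -54 / 7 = -7.71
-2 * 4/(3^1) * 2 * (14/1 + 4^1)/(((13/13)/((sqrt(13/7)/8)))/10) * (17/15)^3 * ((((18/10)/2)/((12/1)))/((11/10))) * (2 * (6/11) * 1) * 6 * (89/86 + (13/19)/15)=-1040887832 * sqrt(91)/86499875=-114.79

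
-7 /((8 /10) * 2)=-35 /8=-4.38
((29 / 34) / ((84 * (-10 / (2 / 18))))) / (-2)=29 / 514080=0.00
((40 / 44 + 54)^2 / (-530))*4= -729632 / 32065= -22.75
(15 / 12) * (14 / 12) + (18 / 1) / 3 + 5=299 / 24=12.46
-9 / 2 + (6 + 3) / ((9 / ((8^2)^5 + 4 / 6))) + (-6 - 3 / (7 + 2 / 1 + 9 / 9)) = 16106127208 / 15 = 1073741813.87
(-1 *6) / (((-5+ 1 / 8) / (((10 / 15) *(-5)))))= -160 / 39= -4.10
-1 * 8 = -8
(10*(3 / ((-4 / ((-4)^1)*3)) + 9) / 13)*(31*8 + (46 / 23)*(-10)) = 22800 / 13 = 1753.85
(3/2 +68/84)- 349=-346.69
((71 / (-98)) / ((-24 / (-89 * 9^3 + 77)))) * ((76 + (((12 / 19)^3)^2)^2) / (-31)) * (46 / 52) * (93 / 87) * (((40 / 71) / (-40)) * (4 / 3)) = -4477354126480269919894 / 52568442642740389911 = -85.17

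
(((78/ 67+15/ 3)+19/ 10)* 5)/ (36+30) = 1801/ 2948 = 0.61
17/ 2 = 8.50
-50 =-50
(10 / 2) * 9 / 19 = 45 / 19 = 2.37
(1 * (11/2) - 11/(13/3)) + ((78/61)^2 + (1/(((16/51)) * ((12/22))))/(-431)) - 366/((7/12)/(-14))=5863394706489/667160416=8788.58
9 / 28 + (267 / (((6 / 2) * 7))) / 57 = 869 / 1596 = 0.54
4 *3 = 12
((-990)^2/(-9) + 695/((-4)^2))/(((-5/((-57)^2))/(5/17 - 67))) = -4718440208.85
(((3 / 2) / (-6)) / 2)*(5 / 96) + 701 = 538363 / 768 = 700.99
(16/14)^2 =64/49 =1.31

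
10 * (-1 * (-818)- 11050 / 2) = -47070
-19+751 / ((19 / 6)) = 4145 / 19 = 218.16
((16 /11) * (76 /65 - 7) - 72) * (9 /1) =-517896 /715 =-724.33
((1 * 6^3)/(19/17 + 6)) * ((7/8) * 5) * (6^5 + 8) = 125049960/121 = 1033470.74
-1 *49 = -49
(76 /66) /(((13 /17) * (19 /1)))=34 /429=0.08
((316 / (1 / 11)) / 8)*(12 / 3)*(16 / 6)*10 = 139040 / 3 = 46346.67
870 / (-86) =-435 / 43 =-10.12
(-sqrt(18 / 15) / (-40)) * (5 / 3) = sqrt(30) / 120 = 0.05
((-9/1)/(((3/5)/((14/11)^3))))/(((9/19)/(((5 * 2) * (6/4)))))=-1303400/1331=-979.26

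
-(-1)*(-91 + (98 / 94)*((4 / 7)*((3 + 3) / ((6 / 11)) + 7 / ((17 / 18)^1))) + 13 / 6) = -373283 / 4794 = -77.86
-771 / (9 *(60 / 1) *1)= -257 / 180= -1.43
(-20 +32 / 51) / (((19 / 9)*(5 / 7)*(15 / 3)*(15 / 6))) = -2184 / 2125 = -1.03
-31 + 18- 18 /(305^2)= -1209343 /93025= -13.00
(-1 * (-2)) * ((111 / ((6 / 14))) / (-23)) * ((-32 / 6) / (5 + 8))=8288 / 897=9.24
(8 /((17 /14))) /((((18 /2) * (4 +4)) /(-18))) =-1.65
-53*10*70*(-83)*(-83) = -255581900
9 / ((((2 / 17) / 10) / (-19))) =-14535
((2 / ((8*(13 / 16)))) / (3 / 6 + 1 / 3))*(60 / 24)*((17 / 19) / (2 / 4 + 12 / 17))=6936 / 10127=0.68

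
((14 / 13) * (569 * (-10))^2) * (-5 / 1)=-2266327000 / 13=-174332846.15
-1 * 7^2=-49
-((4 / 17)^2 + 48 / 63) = -4960 / 6069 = -0.82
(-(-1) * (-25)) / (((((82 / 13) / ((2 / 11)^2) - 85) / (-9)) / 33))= 64350 / 917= 70.17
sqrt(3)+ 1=2.73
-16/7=-2.29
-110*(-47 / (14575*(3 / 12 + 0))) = 376 / 265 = 1.42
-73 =-73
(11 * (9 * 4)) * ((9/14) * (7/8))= 891/4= 222.75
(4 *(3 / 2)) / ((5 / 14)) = 84 / 5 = 16.80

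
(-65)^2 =4225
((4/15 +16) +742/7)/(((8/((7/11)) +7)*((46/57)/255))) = 6220011/3151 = 1973.98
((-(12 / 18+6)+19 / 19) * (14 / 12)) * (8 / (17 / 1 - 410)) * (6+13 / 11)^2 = 2970716 / 427977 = 6.94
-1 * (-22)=22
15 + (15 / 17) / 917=233850 / 15589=15.00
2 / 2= 1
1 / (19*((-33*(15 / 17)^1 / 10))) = -34 / 1881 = -0.02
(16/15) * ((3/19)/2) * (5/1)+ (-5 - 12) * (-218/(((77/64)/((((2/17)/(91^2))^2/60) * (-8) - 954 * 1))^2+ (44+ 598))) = 24888602313522754173625437284926851400/4018413920864685320776027200093738507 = 6.19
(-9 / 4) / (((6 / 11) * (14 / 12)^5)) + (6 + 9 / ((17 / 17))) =220029 / 16807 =13.09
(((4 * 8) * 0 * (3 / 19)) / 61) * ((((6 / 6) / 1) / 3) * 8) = 0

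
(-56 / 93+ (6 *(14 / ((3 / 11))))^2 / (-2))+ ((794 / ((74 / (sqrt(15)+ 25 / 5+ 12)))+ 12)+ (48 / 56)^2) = -7964661239 / 168609+ 397 *sqrt(15) / 37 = -47195.91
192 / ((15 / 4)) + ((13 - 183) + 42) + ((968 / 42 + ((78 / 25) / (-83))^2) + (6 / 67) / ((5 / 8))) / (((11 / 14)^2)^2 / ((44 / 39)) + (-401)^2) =-1642307422050145841024 / 21384251384017873125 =-76.80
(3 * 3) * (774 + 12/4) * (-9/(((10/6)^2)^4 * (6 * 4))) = -137643219/3125000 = -44.05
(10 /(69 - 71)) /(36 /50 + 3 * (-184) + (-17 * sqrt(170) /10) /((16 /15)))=0.01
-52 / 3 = -17.33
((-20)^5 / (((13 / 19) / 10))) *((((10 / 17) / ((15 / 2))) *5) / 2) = -6080000000 / 663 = -9170437.41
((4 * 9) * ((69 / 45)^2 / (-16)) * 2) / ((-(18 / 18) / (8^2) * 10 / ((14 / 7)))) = 16928 / 125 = 135.42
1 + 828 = 829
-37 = -37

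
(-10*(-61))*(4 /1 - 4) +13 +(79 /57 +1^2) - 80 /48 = 782 /57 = 13.72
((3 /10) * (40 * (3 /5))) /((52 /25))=45 /13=3.46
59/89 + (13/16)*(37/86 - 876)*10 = -435564123/61232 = -7113.34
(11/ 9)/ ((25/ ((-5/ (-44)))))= 1/ 180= 0.01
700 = 700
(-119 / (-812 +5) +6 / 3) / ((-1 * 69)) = -1733 / 55683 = -0.03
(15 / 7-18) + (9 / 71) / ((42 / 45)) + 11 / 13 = -192217 / 12922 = -14.88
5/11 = 0.45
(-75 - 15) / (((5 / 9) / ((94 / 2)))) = -7614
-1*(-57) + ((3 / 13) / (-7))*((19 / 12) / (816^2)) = 13815180269 / 242371584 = 57.00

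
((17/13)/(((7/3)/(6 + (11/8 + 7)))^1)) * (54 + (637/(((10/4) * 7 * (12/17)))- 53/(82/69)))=1832617/3731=491.19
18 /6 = 3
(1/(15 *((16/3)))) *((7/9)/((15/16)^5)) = 458752/34171875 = 0.01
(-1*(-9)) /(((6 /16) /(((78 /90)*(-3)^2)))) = 936 /5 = 187.20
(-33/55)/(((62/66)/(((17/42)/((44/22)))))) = -561/4340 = -0.13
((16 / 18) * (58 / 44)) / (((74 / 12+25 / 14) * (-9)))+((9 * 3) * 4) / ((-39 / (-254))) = 703.37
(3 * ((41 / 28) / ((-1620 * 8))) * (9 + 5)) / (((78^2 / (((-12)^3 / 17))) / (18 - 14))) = 41 / 129285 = 0.00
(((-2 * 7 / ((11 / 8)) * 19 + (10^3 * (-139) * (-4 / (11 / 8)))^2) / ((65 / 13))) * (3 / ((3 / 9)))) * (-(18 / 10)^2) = -14423049198935568 / 15125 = -953590029681.69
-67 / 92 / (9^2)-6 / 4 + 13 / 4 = 6487 / 3726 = 1.74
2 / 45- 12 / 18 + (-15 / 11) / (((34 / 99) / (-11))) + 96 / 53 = 3638149 / 81090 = 44.87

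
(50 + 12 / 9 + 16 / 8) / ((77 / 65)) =10400 / 231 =45.02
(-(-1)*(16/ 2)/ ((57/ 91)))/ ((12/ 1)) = 182/ 171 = 1.06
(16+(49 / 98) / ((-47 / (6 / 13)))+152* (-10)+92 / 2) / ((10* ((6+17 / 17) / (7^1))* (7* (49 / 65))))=-127263 / 4606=-27.63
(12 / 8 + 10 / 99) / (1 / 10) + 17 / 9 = 1772 / 99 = 17.90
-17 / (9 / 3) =-17 / 3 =-5.67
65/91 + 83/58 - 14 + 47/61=-274511/24766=-11.08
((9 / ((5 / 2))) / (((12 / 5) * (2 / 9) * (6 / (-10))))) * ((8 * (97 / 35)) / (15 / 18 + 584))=-10476 / 24563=-0.43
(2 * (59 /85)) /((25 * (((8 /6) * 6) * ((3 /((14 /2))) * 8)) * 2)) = 413 /408000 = 0.00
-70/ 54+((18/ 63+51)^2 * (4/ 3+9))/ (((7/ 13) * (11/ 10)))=4674381815/ 101871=45885.30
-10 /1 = -10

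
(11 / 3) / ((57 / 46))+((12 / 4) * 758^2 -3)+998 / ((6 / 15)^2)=591635875 / 342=1729929.46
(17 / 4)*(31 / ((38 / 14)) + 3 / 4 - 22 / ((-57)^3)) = 153273071 / 2963088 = 51.73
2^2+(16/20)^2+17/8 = 1353/200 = 6.76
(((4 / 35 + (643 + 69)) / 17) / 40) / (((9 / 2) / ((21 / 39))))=2077 / 16575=0.13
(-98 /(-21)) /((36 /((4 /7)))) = 2 /27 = 0.07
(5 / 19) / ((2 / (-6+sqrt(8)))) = -15 / 19+5*sqrt(2) / 19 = -0.42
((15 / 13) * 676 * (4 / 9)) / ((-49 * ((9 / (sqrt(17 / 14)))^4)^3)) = -1568941985 / 19537800892022463372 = -0.00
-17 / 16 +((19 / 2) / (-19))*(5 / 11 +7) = -843 / 176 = -4.79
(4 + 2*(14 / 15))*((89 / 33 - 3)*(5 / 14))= -40 / 63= -0.63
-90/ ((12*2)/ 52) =-195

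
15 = 15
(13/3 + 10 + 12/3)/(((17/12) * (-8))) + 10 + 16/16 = 319/34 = 9.38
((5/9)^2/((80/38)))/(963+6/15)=475/3121416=0.00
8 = 8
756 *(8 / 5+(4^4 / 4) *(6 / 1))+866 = 1461898 / 5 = 292379.60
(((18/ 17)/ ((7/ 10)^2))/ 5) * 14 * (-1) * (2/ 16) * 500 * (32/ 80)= -18000/ 119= -151.26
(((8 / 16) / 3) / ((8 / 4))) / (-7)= -1 / 84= -0.01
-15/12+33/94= -169/188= -0.90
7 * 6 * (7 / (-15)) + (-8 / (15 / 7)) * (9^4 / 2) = -61334 / 5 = -12266.80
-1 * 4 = -4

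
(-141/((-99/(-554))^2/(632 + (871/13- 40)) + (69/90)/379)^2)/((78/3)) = -1264006.16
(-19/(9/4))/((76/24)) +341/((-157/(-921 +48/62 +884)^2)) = -41656193/14601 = -2852.97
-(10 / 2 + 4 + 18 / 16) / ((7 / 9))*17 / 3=-4131 / 56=-73.77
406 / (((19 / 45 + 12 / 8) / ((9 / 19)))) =328860 / 3287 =100.05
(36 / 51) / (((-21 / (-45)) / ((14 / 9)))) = 40 / 17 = 2.35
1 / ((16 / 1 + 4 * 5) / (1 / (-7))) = -1 / 252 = -0.00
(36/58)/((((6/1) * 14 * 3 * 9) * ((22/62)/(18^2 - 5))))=31/126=0.25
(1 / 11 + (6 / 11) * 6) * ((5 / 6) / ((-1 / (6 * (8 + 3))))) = -185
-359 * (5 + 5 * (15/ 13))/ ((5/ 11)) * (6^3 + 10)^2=-5647575472/ 13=-434428882.46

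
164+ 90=254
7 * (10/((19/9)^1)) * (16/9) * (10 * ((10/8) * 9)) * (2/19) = 252000/361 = 698.06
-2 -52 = -54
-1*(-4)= 4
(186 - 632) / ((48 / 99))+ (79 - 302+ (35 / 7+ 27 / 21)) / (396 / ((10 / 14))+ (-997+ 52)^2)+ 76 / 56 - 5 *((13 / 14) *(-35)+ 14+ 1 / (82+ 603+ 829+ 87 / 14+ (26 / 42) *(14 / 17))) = -224404266311783813 / 271668832898904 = -826.02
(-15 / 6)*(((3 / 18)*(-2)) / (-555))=-1 / 666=-0.00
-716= -716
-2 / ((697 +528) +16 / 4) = -0.00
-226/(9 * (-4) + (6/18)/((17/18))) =1921/303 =6.34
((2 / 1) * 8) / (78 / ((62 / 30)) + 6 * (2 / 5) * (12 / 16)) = 2480 / 6129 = 0.40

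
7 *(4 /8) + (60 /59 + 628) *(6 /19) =453191 /2242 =202.14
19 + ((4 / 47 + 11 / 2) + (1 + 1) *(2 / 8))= 1179 / 47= 25.09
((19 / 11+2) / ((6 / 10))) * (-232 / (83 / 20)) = -951200 / 2739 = -347.28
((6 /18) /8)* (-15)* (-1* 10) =25 /4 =6.25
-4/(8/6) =-3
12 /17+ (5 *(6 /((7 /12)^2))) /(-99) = -0.18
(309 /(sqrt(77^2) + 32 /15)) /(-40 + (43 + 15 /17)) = 26265 /26114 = 1.01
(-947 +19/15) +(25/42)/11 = -728173/770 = -945.68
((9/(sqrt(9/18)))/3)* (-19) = -57* sqrt(2) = -80.61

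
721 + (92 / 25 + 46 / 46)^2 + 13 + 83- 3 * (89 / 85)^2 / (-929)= 140768941109 / 167800625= 838.91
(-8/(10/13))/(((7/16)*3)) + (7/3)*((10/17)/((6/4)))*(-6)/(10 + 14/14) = -55128/6545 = -8.42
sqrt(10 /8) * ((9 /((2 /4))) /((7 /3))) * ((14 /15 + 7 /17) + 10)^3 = 24212815957 * sqrt(5) /4298875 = 12594.34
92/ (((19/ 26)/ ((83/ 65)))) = 160.76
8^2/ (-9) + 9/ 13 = -751/ 117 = -6.42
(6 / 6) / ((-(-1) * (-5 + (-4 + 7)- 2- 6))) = -1 / 10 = -0.10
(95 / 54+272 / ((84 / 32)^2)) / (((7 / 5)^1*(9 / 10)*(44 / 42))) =2727575 / 87318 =31.24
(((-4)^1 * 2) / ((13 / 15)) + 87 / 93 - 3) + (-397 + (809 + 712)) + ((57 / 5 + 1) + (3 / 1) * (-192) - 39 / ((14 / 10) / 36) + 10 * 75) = 4178572 / 14105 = 296.25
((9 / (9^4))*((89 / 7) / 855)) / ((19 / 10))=178 / 16579647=0.00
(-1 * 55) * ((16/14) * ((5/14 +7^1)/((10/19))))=-43054/49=-878.65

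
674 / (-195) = -674 / 195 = -3.46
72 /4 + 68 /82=772 /41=18.83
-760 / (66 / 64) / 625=-4864 / 4125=-1.18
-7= -7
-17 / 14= -1.21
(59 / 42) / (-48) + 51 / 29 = 101105 / 58464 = 1.73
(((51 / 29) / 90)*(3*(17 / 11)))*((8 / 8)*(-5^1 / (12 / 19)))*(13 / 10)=-71383 / 76560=-0.93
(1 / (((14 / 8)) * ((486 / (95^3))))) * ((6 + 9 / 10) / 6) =3943925 / 3402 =1159.30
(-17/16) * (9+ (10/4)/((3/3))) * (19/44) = -5.28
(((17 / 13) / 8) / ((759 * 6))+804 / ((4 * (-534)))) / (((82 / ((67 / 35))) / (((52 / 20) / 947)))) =-1062929741 / 44063084973600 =-0.00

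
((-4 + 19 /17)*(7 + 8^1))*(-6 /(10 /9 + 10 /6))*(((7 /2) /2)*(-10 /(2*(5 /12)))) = -166698 /85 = -1961.15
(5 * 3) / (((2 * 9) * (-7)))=-5 / 42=-0.12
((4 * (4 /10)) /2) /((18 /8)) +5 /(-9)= -1 /5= -0.20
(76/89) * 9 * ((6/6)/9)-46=-4018/89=-45.15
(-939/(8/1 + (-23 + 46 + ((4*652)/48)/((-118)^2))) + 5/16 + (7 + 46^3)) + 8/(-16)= 2016463453547/20721520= 97312.53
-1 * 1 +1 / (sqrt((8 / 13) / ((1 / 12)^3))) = -1 +sqrt(78) / 288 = -0.97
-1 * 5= -5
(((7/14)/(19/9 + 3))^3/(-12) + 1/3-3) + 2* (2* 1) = 12458279/9344256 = 1.33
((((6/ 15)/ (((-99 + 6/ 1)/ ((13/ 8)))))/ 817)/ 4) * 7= -91/ 6078480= -0.00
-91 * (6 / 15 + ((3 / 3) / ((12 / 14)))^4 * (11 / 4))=-12960493 / 25920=-500.02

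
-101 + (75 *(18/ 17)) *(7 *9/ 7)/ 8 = -793/ 68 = -11.66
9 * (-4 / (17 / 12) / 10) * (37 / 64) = -999 / 680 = -1.47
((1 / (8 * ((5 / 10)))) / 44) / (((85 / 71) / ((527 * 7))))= 15407 / 880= 17.51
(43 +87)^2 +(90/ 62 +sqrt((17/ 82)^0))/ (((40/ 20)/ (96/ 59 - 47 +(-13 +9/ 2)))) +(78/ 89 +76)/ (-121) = 30141603705/ 1790591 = 16833.33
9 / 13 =0.69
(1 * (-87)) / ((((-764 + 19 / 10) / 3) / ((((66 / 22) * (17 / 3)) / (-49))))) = -44370 / 373429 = -0.12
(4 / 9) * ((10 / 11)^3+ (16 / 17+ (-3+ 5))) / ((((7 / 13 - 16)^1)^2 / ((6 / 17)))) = 37653200 / 15540608259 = 0.00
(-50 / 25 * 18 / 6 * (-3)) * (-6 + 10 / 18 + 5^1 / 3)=-68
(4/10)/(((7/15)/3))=18/7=2.57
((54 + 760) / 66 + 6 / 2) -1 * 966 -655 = -4817 / 3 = -1605.67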